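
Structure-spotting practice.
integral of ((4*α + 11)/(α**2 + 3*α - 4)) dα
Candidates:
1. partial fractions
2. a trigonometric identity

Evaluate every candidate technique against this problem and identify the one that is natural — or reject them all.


Best approach: partial fractions — a proper rational integrand over the factorable α**2 + 3*α - 4: partial fractions reduce it to elementary pieces.
- partial fractions: yes — fits the structure here.
- a trigonometric identity — there is no trigonometric structure at all — the integrand carries no sine or cosine to rewrite.


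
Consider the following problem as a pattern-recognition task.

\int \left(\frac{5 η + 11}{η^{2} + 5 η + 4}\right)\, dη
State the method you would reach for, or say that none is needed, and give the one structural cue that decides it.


Best approach: partial fractions — the factorization of η^{2} + 5 η + 4 is the whole battle; after it, each term is a table integral.


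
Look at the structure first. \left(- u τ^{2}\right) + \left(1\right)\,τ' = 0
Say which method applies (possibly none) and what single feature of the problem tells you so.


Technique: separation of variables — all dependence on the two variables factors apart, the defining separable shape.


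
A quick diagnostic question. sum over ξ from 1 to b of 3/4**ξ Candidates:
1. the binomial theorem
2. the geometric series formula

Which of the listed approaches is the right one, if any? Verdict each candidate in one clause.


Best approach: the geometric series formula — consecutive terms stand in a fixed index-free ratio — the geometric sum formula closes it.
- the binomial theorem — the terms do not reassemble into a binomial power.
- the geometric series formula: yes — fits the structure here.


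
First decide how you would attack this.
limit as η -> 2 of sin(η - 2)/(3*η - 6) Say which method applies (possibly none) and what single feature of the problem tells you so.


Technique: l'Hôpital's rule (0/0) — numerator and denominator both vanish at 2 — a genuine 0/0 form, which is exactly when l'Hôpital applies. A local series expansion at the point resolves it as well; the rule is the packaged version of that step.


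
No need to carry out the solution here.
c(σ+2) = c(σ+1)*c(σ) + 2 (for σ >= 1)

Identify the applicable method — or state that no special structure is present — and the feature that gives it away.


Best approach: no special technique — each new value is a nonlinear function of earlier ones — scaling arguments and superposition both fail.


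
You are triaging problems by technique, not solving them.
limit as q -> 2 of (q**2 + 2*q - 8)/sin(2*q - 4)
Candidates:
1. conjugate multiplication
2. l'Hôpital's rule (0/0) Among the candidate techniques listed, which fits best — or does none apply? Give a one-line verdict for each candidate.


Best approach: l'Hôpital's rule (0/0) — both numerator and denominator vanish at 2: the genuine 0/0 indeterminate that l'Hôpital exists for. Known elementary limits would finish this too — the rule just bypasses the case analysis.
- conjugate multiplication — there are no radicals in tension whose conjugate would simplify matters.
- l'Hôpital's rule (0/0) — yes, a natural case for it.


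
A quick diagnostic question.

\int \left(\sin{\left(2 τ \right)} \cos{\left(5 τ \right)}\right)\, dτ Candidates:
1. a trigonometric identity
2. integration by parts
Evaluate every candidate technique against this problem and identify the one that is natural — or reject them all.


Best approach: a trigonometric identity — \sin{\left(2 τ \right)} \cos{\left(5 τ \right)} is a beat pattern — rewrite the product as a sum of single-frequency waves before integrating.
- a trigonometric identity — a fit — the right tool for this form.
- integration by parts: not the fit here: there is no polynomial factor to ladder down — parts can still close the trigonometric product by recursion, though the identity rewrite is the direct route.


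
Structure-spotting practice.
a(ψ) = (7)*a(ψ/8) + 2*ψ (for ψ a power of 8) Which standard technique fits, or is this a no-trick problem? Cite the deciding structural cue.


Diagnosis: the master substitution — the argument ψ/8 divides the index by 8; the standard ψ = 8^m substitution converts it to a constant-shift recurrence.


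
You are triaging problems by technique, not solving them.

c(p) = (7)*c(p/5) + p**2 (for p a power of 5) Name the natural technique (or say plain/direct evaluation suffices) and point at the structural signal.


Technique: the master substitution — divide-the-index recursion (p/5 inside the call) straightens out once the index is rewritten as 5^m.


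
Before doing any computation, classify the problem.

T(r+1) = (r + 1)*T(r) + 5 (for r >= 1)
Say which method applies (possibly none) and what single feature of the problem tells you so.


Technique: a summation factor — one-term recursion with variable weight r + 1 is solved by product normalization, not by root-finding.


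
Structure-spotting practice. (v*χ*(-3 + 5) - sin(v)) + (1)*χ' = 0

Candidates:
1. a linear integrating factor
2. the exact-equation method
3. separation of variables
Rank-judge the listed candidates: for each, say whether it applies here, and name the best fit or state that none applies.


Technique: a linear integrating factor — linear in the unknown with genuine forcing: multiply through by the exponential of the integrated coefficient and the left side closes into one derivative.
- a linear integrating factor — applies; the problem has the shape this method handles.
- the exact-equation method: the cross partial derivatives disagree, so no single potential exists.
- separation of variables — no division isolates the independent variable from the unknown.


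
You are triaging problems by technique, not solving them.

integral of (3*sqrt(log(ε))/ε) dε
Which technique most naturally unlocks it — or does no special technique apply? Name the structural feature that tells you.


Technique: u-substitution — viewed as a product, the integrand is a composition evaluated at log(ε) times (a constant multiple of) that inner expression's derivative, so u = log(ε) makes it elementary.


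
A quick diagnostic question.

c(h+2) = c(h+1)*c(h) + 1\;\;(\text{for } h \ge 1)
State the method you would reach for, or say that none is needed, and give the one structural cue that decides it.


Best approach: no special technique — this one you iterate or analyze qualitatively: the nonlinearity defeats linear solution methods.


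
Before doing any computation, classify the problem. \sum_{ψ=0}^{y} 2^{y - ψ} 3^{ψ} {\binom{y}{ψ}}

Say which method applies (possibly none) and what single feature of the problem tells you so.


Diagnosis: the binomial theorem — {\binom{y}{ψ}} weighting matched powers of 3 and 2 is the expanded form of (3 + 2)^y — fold it back up.


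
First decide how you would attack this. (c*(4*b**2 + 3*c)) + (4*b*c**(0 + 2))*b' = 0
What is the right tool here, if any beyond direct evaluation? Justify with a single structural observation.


Diagnosis: the exact-equation method — because the two cross partials coincide, the form is conservative as written — recover its potential in (c, b).


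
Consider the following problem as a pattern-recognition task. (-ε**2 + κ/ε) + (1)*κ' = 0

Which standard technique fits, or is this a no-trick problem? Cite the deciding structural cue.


Technique: a linear integrating factor — linear in the unknown with genuine forcing: multiply through by the exponential of the integrated coefficient and the left side closes into one derivative.


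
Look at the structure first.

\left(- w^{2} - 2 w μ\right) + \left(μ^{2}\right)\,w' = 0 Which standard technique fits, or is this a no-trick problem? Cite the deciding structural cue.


Diagnosis: the homogeneous substitution — the slope is degree-zero homogeneous: the ratio substitution v = w/μ collapses it. This doubles as a Bernoulli equation in the unknown as written; the homogeneous route needs no setup at all.


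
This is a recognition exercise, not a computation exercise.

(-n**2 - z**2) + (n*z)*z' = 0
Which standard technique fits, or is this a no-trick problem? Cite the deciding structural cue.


Verdict: the homogeneous substitution — the slope is degree-zero homogeneous: the ratio substitution v = z/n collapses it. A Bernoulli rewrite works here as the equation stands — the homogeneous substitution is the more immediate reading.


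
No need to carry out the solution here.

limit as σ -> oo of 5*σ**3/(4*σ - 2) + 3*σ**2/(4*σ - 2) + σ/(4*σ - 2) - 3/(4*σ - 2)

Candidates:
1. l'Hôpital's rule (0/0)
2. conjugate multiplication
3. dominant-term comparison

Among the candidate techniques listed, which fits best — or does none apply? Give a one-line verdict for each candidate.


Method: dominant-term comparison — as σ grows, only the highest-degree terms matter — compare leading terms and read the limit off.
- l'Hôpital's rule (0/0) — no 0/0 form appears: written as one quotient, top and bottom both grow without bound, and the ratio is decided by their leading terms.
- conjugate multiplication — there is no infinity-minus-infinity radical difference to rationalize.
- dominant-term comparison: a fit — the right tool for this form.


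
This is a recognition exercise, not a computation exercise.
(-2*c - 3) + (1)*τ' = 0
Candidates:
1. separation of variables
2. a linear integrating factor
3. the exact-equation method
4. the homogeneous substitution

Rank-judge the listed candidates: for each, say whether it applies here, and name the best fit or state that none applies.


Method: no special technique — with τ absent the equation is not coupled at all: direct integration in c.
- separation of variables: separation is only trivially available — with the unknown absent from the slope this is a direct integration, not a separation problem.
- a linear integrating factor: the linear template holds only trivially here (the unknown is absent, so the coefficient is zero) — the method is not the natural label.
- the exact-equation method: with the unknown absent from both coefficients, the cross-partial test holds emptily — nothing for the exact method to work on.
- the homogeneous substitution — solved for the derivative, the right side changes under joint scaling of the two variables.


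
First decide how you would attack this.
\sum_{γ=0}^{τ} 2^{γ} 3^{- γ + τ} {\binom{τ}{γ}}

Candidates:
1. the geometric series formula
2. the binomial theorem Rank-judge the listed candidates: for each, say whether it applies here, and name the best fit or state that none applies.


Best approach: the binomial theorem — the binomial coefficients weight matched powers of 2 and 3, which is exactly the expansion of a binomial power.
- the geometric series formula — the term-to-term ratio drifts with the index — the one thing the geometric formula cannot absorb.
- the binomial theorem: yes — fits the structure here.


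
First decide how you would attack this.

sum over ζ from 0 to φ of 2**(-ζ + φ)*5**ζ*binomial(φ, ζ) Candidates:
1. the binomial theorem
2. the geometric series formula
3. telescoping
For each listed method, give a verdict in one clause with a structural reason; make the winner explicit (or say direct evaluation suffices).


Diagnosis: the binomial theorem — binomial coefficients against complementary powers of 5 and 2: recognize the binomial expansion and resum.
- the binomial theorem: applies; the problem has the shape this method handles.
- the geometric series formula: there is no constant term-to-term ratio.
- telescoping: as presented, consecutive terms share no shifted copy to cancel against — no rewrite is on display to change that.


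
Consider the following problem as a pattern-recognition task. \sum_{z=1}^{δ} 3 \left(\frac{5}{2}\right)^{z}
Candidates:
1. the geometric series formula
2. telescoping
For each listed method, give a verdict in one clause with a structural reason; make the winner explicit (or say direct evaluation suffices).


Verdict: the geometric series formula — term-over-term division gives \frac{5}{2} every time — index-free ratio, geometric sum formula applies.
- the geometric series formula: applicable, and directly so.
- telescoping — in the displayed form, no term reappears at a neighboring index to cancel against.


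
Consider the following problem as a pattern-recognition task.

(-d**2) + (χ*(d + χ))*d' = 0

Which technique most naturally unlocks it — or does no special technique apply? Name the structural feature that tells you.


Method: the homogeneous substitution — scaling χ and d together leaves the slope fixed — it depends only on d/χ, so substitute the ratio. A Bernoulli-style rewrite — possibly after exchanging which variable is treated as dependent — would work as well; the homogeneous substitution is the more immediate reading here.


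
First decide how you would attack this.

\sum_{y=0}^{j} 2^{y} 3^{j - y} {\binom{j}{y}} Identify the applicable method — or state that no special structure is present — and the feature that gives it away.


Technique: the binomial theorem — the summand is term y of a binomial expansion in 2 and 3; the whole sum is a single power.


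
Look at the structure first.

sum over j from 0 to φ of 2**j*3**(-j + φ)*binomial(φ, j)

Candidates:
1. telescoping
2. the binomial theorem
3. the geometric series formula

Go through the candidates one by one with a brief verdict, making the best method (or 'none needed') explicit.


Technique: the binomial theorem — the binomial coefficients weight matched powers of 2 and 3, which is exactly the expansion of a binomial power.
- telescoping: as presented, consecutive terms share no shifted copy to cancel against — no rewrite is on display to change that.
- the binomial theorem: applies; the problem has the shape this method handles.
- the geometric series formula: consecutive terms are not related by a fixed multiplier.


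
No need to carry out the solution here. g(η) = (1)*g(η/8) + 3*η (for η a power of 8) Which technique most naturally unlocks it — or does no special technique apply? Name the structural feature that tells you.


Technique: the master substitution — the call at η/8 makes this multiplicative recursion; the master-style substitution converts it to additive.


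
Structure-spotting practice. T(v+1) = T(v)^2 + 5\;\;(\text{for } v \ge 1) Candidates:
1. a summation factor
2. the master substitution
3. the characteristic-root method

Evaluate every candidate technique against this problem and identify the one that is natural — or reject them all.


Method: no special technique — the unknown enters the rule nonlinearly, not as a weighted sum — no linear method is even well-posed.
- a summation factor — no summation factor applies — the rule is not linear in the sequence values.
- the master substitution: this is shift-type recursion, outside the divide-and-conquer template.
- the characteristic-root method: nonlinearity rules out exponential-mode superposition from the start.


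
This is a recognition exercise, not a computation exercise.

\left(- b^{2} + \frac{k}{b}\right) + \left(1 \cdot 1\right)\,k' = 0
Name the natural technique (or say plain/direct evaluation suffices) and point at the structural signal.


Best approach: a linear integrating factor — linear in the unknown with genuine forcing: multiply through by the exponential of the integrated coefficient and the left side closes into one derivative.


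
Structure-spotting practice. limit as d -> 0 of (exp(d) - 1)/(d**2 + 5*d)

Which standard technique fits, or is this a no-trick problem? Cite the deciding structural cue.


Method: l'Hôpital's rule (0/0) — substituting 0 gives 0 over 0; differentiate top and bottom once and re-evaluate. One could equally expand both pieces locally and compare leading terms; the rule does that in one stroke.


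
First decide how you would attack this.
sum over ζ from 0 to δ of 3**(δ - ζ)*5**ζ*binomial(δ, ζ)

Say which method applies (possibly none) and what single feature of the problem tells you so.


Verdict: the binomial theorem — binomial coefficients against complementary powers of 5 and 3: recognize the binomial expansion and resum.


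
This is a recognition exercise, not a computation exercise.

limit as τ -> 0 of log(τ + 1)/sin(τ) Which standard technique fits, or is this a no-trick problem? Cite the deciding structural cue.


Best approach: l'Hôpital's rule (0/0) — numerator and denominator both vanish at 0 — a genuine 0/0 form, which is exactly when l'Hôpital applies. A first-order expansion at the point is an equally standard path; the rule packages it.


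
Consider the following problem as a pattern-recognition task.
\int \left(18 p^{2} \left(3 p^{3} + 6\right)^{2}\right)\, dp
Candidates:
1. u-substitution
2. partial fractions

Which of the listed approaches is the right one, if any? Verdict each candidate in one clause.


Best approach: u-substitution — collected, the integrand has one factor that is, up to a constant, the derivative of an inner expression the rest depends on — substitute for that inner expression. Nothing stops a full expansion here — the substitution simply spares the algebra.
- u-substitution: applicable, and directly so.
- partial fractions — there is no rational-function structure to decompose.


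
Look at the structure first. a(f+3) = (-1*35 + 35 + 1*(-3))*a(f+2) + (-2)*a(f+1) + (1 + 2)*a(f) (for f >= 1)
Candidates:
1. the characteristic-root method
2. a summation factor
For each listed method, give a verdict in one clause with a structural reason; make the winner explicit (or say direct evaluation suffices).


Method: the characteristic-root method — linear, homogeneous, constant coefficients: solutions of the form r^f exist — find the roots of the characteristic polynomial.
- the characteristic-root method — a fit — the right tool for this form.
- a summation factor: the recurrence reaches back more than one step, outside the first-order family a summation factor normalizes.


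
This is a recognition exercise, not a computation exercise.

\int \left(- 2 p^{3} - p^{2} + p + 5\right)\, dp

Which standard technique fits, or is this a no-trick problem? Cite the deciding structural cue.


Method: no special technique — every term is a constant multiple of a power of p; term-wise power-rule integration needs no preliminary transformation.


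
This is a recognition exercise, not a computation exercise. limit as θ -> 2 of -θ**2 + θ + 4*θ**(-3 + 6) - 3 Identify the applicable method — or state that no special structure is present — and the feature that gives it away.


Technique: no special technique — the function is continuous at 2; evaluation is itself the limit, no machinery required.


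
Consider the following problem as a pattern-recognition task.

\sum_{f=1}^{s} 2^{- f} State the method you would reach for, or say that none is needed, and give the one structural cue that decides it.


Technique: the geometric series formula — consecutive terms stand in a fixed index-free ratio — the geometric sum formula closes it.


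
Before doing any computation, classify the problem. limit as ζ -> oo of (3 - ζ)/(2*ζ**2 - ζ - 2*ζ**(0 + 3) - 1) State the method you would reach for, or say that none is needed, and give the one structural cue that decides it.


Best approach: dominant-term comparison — divide through by the highest power of ζ; every lower-order term dies and the dominant terms decide the limit. Viewed as a single quotient this is an ∞/∞ form — an at-infinity application of l'Hôpital's rule would also resolve it; comparing leading growth reads the answer without differentiating.


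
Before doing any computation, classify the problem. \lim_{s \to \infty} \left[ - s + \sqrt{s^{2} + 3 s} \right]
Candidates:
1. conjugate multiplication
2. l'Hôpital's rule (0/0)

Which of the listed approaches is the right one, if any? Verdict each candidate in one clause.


Best approach: conjugate multiplication — the ∞ − ∞ radical form is the exact trigger for the conjugate maneuver.
- conjugate multiplication: applies; the problem has the shape this method handles.
- l'Hôpital's rule (0/0) — substitution produces ∞ − ∞ rather than a vanishing quotient; the rule needs a 0/0 ratio to act on.


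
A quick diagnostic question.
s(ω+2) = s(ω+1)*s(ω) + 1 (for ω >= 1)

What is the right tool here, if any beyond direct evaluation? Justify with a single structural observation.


Verdict: no special technique — nonlinear feedback in the recursion rules out every root- or factor-based technique.


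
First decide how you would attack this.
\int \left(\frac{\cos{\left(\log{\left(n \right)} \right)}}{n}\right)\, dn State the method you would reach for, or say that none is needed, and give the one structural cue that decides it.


Best approach: u-substitution — viewed as a product, the integrand is a composition evaluated at \log{\left(n \right)} times (a constant multiple of) that inner expression's derivative, so u = \log{\left(n \right)} makes it elementary.


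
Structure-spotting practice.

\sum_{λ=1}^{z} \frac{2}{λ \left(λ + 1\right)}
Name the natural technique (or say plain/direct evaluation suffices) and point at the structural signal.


Technique: telescoping — after splitting \frac{2}{λ \left(λ + 1\right)} into partial fractions, the pieces are shifted copies of one function and cancel telescopically.


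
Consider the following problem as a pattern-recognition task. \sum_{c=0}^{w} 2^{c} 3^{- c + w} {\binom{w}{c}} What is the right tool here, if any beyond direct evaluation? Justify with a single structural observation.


Best approach: the binomial theorem — the binomial coefficients weight matched powers of 2 and 3, which is exactly the expansion of a binomial power.


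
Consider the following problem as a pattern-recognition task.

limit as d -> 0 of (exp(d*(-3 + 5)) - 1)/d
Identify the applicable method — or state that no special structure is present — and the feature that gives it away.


Technique: l'Hôpital's rule (0/0) — plug in 0: top and bottom both hit zero, so differentiate each and retry. Known elementary limits would finish this too — the rule just bypasses the case analysis.


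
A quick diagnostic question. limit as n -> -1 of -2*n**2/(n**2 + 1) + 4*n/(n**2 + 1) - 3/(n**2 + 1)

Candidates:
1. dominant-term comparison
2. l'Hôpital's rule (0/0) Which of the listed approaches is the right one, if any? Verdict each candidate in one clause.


Best approach: no special technique — no denominator vanishes and nothing blows up at -1: direct substitution is the whole computation.
- dominant-term comparison: this limit is not decided by comparing polynomial growth at infinity.
- l'Hôpital's rule (0/0) — evaluation at the point is determinate, so the rule has nothing to repair.


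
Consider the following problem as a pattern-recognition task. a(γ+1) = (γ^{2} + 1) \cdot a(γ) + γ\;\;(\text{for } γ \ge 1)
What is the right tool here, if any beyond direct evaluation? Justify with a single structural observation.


Method: a summation factor — it is first-order linear but the coefficient γ^{2} + 1 depends on the index, so multiply through by a summation factor to telescope it.


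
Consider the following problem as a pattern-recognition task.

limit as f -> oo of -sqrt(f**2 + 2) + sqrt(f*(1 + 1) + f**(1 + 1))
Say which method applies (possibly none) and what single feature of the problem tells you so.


Diagnosis: conjugate multiplication — this difference gives up after one conjugate multiplication — the radical structure cancels against its conjugate.


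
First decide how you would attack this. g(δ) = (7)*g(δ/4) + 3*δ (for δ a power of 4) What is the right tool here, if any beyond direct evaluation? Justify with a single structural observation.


Method: the master substitution — recursion at δ/4 is multiplicative in the index; logarithmic reindexing via δ = 4^m linearizes it.


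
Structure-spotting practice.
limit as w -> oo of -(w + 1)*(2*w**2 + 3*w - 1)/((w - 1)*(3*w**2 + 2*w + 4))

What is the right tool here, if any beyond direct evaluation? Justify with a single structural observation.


Technique: dominant-term comparison — growth-rate triage: the leading powers of w decide the limit, everything else is noise. As a single quotient, the ∞/∞ shape would yield to repeated differentiation as well — the growth comparison gets there in one look.


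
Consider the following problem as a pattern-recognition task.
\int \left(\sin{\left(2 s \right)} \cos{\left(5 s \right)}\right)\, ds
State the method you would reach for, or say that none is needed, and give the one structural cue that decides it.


Technique: a trigonometric identity — two sinusoids at different rates multiply in \sin{\left(2 s \right)} \cos{\left(5 s \right)}; the product-to-sum identity uncouples them.


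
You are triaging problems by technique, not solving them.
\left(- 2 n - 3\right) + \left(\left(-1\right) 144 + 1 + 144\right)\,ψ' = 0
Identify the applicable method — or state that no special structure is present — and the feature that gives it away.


Technique: no special technique — the slope is a pure function of n; integrate both sides and be done.


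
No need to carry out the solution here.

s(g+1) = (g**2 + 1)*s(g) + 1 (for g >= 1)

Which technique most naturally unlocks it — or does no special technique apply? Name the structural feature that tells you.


Technique: a summation factor — first-order, linear, moving coefficient g**2 + 1: the discrete analogue of an integrating factor handles it.


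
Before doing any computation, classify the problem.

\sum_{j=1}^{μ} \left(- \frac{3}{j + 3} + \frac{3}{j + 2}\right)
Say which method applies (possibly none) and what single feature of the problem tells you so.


Technique: telescoping — difference-of-shifts structure (each term adds \frac{3}{j + 2}, then subtracts its one-index-advanced value, which the following term adds back) leaves only the first and last pieces standing.


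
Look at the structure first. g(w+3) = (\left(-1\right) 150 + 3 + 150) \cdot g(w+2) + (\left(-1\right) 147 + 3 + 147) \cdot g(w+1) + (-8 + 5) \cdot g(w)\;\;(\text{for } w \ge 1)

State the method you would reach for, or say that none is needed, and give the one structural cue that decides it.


Verdict: the characteristic-root method — no index-dependence in the weights and nothing inhomogeneous: classic characteristic-equation setup.


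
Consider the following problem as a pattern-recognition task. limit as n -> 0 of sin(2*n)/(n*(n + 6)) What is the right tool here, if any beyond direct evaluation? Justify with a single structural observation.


Diagnosis: l'Hôpital's rule (0/0) — substituting 0 gives 0 over 0; differentiate top and bottom once and re-evaluate. A local series expansion at the point resolves it as well; the rule is the packaged version of that step.


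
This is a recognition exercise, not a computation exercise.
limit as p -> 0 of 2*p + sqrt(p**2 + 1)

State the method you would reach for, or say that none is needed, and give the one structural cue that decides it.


Method: no special technique — the expression is continuous at the evaluation point — substitute directly; no indeterminate form appears.


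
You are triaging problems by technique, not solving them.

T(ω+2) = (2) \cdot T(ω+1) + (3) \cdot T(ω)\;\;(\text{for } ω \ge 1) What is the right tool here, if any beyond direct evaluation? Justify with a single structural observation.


Verdict: the characteristic-root method — fixed numeric weights on consecutive terms and no forcing term added: the root method in its home territory.


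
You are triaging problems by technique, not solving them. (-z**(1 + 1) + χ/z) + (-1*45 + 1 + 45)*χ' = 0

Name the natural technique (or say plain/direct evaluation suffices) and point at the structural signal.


Verdict: a linear integrating factor — the unknown enters only to the first power against a nonzero forcing term — the integrating-factor template applies directly.


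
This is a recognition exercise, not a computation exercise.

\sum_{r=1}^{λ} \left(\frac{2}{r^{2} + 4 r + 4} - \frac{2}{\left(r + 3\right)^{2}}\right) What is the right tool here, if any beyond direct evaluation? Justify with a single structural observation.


Diagnosis: telescoping — consecutive terms evaluate one function at adjacent indices (\frac{2}{r^{2} + 4 r + 4} is its current value): one term's tail is the next term's head, so the chain collapses.


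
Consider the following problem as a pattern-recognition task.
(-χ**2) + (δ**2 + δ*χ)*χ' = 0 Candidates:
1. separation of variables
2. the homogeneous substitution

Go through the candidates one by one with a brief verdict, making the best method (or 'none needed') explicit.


Technique: the homogeneous substitution — scaling δ and χ together leaves the slope fixed — it depends only on χ/δ, so substitute the ratio. A Bernoulli substitution after rearrangement (possibly exchanging dependent and independent variable) is a fair alternative; the homogeneous route works on the equation as it stands.
- separation of variables: the two dependences do not factor apart.
- the homogeneous substitution: yes — fits the structure here.


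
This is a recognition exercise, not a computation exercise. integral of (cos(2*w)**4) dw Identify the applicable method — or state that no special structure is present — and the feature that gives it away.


Diagnosis: a trigonometric identity — even powers like cos(2*w)**4 never integrate directly; the half-angle identity lowers the degree first.


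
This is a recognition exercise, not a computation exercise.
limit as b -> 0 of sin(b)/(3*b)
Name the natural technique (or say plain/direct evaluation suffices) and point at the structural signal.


Method: l'Hôpital's rule (0/0) — the 0/0 form at 0 is the signature situation for l'Hôpital's rule. A local series expansion at the point resolves it as well; the rule is the packaged version of that step.


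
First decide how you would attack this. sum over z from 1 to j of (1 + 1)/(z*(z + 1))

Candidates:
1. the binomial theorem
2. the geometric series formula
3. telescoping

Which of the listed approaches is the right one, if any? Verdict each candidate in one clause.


Method: telescoping — rewrite (1 + 1)/(z*(z + 1)) as simple fractions and successive terms eat each other — only the edges survive.
- the binomial theorem — there is no sum-raised-to-a-power identity hiding in these terms.
- the geometric series formula — dividing successive terms gives an index-dependent quantity, not a constant.
- telescoping: yes, a natural case for it.


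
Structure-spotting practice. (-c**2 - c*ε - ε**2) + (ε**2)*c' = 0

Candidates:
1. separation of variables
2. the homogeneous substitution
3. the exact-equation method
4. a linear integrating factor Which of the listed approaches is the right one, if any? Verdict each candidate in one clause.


Technique: the homogeneous substitution — solved for the derivative, the right side is unchanged under scaling ε and c together — it depends only on the ratio c/ε, so substitute a single ratio variable.
- separation of variables — the two dependences do not factor apart.
- the homogeneous substitution: applies; the problem has the shape this method handles.
- the exact-equation method: the mixed-partials test fails on this split — it is not an exact differential as presented.
- a linear integrating factor — a nonlinear term in the unknown puts this outside the integrating-factor template.


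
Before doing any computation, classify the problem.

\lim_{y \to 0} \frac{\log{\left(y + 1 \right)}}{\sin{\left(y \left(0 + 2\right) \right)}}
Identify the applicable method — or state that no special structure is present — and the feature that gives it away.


Method: l'Hôpital's rule (0/0) — both numerator and denominator vanish at 0: the genuine 0/0 indeterminate that l'Hôpital exists for. Known elementary limits would finish this too — the rule just bypasses the case analysis.


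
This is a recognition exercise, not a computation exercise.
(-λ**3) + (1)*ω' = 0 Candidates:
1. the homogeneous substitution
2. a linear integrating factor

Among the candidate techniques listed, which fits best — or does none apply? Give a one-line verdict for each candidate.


Technique: no special technique — solved for the derivative, ω never appears on the right — this is a direct integration in λ, not a differential-equations problem at heart.
- the homogeneous substitution — solved for the derivative, the right side changes under joint scaling of the two variables.
- a linear integrating factor — the linear template holds only trivially here (the unknown is absent, so the coefficient is zero) — the method is not the natural label.


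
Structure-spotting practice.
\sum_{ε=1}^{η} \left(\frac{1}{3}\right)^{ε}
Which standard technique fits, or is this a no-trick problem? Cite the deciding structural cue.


Verdict: the geometric series formula — each term is \frac{1}{3} times the previous one, so the geometric-series formula applies directly.


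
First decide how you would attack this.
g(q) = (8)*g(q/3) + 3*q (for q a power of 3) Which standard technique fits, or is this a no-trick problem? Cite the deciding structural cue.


Verdict: the master substitution — index division is the fingerprint: q/3 in the recursive call means substitute q = 3^m.


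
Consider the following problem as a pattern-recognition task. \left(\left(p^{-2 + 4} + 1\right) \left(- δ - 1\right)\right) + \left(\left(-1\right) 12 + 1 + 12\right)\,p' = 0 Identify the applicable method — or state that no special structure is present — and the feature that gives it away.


Technique: separation of variables — all dependence on the two variables factors apart, the defining separable shape.


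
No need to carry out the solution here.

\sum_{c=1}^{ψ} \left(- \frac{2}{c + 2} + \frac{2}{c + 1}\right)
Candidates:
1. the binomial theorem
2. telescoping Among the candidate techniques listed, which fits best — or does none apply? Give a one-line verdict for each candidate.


Technique: telescoping — difference-of-shifts structure (each term adds \frac{2}{c + 1}, then subtracts its one-index-advanced value, which the following term adds back) leaves only the first and last pieces standing.
- the binomial theorem — no binomial coefficients pair with matched powers.
- telescoping: applies; the problem has the shape this method handles.


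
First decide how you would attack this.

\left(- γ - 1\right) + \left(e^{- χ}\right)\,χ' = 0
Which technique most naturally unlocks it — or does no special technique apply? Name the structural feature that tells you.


Method: separation of variables — separating collects all χ-dependence with the derivative and leaves all γ-dependence opposite: variables separate. The cross-partial test also passes here (vacuously, each side single-variable); the potential-function route would work, separation is simply more immediate.


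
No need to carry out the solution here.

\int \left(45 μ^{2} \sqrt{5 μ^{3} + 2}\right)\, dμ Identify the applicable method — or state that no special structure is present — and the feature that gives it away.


Diagnosis: u-substitution — the only nontrivial dependence routes through 5 μ^{3} + 2, whose derivative supplies the leftover factor up to a constant multiple — u = 5 μ^{3} + 2 flattens it.


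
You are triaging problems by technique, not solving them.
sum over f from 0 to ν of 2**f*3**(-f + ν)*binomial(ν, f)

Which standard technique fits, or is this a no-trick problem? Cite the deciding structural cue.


Diagnosis: the binomial theorem — the binomial coefficients weight matched powers of 2 and 3, which is exactly the expansion of a binomial power.


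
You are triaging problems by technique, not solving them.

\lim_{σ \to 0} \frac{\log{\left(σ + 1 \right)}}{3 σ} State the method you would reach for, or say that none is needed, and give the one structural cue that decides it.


Verdict: l'Hôpital's rule (0/0) — the 0/0 form at 0 is the signature situation for l'Hôpital's rule. Expanding numerator and denominator to first order gives the same value — the rule automates exactly that.


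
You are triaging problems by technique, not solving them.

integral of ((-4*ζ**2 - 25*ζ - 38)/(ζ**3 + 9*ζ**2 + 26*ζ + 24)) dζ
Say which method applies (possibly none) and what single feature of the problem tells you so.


Method: partial fractions — the denominator ζ**3 + 9*ζ**2 + 26*ζ + 24 factors, so the quotient decomposes into elementary partial fractions term by term.


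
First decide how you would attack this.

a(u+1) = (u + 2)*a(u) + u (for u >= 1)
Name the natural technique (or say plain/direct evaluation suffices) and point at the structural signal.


Best approach: a summation factor — first-order linear but the coefficient u + 2 moves with the index — divide by the cumulative product and telescope.


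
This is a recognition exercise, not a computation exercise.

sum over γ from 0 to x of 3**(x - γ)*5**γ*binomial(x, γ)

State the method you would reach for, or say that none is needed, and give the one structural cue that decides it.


Best approach: the binomial theorem — terms weighting binomial(x, γ) against matched powers of 5 and 3 reassemble into (5 + 3)^x by the binomial theorem.


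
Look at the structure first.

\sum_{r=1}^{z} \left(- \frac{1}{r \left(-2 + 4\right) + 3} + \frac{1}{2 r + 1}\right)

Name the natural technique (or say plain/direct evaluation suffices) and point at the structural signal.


Best approach: telescoping — this sum is a zipper: each term contributes \frac{1}{2 r + 1} and removes the next index's value, which the following term puts back, closing term by term.


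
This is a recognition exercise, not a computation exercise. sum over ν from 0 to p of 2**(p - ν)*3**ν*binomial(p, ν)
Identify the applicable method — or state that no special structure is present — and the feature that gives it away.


Diagnosis: the binomial theorem — binomial coefficients against complementary powers of 3 and 2: recognize the binomial expansion and resum.


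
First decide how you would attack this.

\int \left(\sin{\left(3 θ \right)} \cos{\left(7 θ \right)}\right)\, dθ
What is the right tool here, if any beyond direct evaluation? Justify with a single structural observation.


Verdict: a trigonometric identity — cross-frequency products like \sin{\left(3 θ \right)} \cos{\left(7 θ \right)} are the textbook product-to-sum case — the identity converts them to directly integrable sinusoids.


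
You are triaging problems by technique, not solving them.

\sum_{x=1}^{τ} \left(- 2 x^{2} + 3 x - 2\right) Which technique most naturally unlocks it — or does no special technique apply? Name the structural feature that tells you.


Best approach: no special technique — every summand is a constant multiple of a power of x — apply the standard power-sum identities one degree at a time.


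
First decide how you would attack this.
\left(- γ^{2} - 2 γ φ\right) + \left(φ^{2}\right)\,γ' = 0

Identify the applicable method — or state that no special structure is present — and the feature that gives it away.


Method: the homogeneous substitution — solved for the derivative, the right side is unchanged under scaling φ and γ together — it depends only on the ratio γ/φ, so substitute a single ratio variable. This doubles as a Bernoulli equation in the unknown as written; the homogeneous route needs no setup at all.
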